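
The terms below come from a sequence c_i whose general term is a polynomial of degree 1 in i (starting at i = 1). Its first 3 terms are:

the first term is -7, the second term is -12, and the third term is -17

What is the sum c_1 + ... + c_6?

-117

1st diffs: -5, -5 (constant).
So c_i = -5i - 2.
Continuing: -22, -27, -32.
Summing i = 1..6 (6 terms) gives -117.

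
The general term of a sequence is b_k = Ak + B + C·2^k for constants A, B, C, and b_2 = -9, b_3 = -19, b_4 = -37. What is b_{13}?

-16407

At k = 2, 3, 4: 2A + B + 4C = -9; 3A + B + 8C = -19; 4A + B + 16C = -37.
Subtracting the first from the second: A + 4C = -10.
Subtracting the second from the third: A + 8C = -18.
Solving: C = -2, A = -2, then B = 3.
Therefore b_{13} = -26 + 3 + (-2)·8192 = -16407.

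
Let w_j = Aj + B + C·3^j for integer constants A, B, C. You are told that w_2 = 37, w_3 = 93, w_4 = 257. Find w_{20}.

Write the equations: 2A + B + 9C = 37; 3A + B + 27C = 93; 4A + B + 81C = 257.
Subtracting the first from the second: A + 18C = 56.
Subtracting the second from the third: A + 54C = 164.
Solving: C = 3, A = 2, then B = 6.
So w_j = 2·j + 6 + 3·3^j; at j=20 this is 10460353249.

10460353249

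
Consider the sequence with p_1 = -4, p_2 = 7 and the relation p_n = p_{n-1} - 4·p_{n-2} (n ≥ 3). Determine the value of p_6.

-77

Applying the relation repeatedly:
p_3 = 23, p_4 = -5, p_5 = -97, p_6 = -77.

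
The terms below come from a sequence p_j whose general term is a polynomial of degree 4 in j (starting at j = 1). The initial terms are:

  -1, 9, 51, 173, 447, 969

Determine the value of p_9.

5343

1st diffs: 10, 42, 122, 274, 522.
2nd diffs: 32, 80, 152, 248.
3rd diffs: 48, 72, 96.
4th diffs: 24, 24 (constant).
Newton forward-difference form: p_j = -1 + 10·C(j-1,1) + 32·C(j-1,2) + 48·C(j-1,3) + 24·C(j-1,4).
At j = 9: j-1 = 8, so p_9 = -1 + 80 + 896 + 2688 + 1680 = 5343.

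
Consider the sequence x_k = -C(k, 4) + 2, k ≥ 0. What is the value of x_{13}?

-713

C(13, 4) = 715, so x_{13} = -713.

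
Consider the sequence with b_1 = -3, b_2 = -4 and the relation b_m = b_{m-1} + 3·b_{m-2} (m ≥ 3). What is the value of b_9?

-1741

Compute successive terms:
b_3 = -13  b_4 = -25  b_5 = -64  b_6 = -139  b_7 = -331  b_8 = -748  b_9 = -1741.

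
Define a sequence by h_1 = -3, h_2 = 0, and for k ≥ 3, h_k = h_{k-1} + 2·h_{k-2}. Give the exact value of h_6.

-30

Iterate the recurrence:
h_3 = -6; h_4 = -6; h_5 = -18; h_6 = -30.
(Characteristic roots are 2 and -1.)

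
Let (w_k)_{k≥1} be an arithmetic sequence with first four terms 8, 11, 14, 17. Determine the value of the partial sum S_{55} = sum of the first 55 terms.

4895

Common difference d = 3.
w_k = 8 + (k - 1)·3.
w_{55} = 170; S = 55·(8 + 170)/2 = 4895.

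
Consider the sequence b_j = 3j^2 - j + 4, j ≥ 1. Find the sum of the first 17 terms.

Over j = 1..17: Σj = 153, Σj² = 1785.
Total = (3)·1785 + (-1)·153 + (4)·17 = 5270.

5270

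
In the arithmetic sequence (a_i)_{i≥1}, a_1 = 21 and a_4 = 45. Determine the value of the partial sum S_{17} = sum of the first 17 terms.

1445

Common difference d = (45 - 21) / (4 - 1) = 8.
a_i = 21 + (i - 1)·8.
a_{17} = 149; S = 17·(21 + 149)/2 = 1445.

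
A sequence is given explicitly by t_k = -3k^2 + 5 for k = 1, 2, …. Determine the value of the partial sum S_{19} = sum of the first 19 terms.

Over k = 1..19: Σk = 190, Σk² = 2470.
Total = (-3)·2470 + (5)·19 = -7315.

-7315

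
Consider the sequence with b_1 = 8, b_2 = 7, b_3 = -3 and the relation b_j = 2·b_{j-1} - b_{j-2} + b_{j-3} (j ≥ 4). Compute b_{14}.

Applying the relation repeatedly:
b_4 = -5  b_5 = 0  b_6 = 2  …  b_{11} = -13  b_{12} = -24  b_{13} = -42  b_{14} = -73.

-73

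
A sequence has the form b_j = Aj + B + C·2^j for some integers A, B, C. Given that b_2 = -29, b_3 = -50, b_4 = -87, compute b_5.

The three given values yield: 2A + B + 4C = -29; 3A + B + 8C = -50; 4A + B + 16C = -87.
Subtracting the first from the second: A + 4C = -21.
Subtracting the second from the third: A + 8C = -37.
Solving: C = -4, A = -5, then B = -3.
So b_j = -5·j + (-3) + (-4)·2^j; at j=5 this is -156.

-156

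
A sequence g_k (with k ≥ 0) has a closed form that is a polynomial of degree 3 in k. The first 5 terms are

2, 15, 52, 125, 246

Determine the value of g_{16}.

9810

1st diffs: 13, 37, 73, 121.
2nd diffs: 24, 36, 48.
3rd diffs: 12, 12 (constant).
So g_k = 2k^3 + 6k^2 + 5k + 2.
Evaluating at k = 16 gives g_{16} = 9810.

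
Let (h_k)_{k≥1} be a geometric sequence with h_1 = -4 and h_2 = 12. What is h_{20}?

Common ratio r = -3.
h_k = (-4)·(-3)^(k-1).
h_{20} = (-4)·(-3)^19 = 4649045868.

4649045868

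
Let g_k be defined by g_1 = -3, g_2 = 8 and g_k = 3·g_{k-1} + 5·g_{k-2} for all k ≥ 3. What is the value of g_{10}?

328703

g_3 = 9; g_4 = 67; g_5 = 246; g_6 = 1073; g_7 = 4449; g_8 = 18712; g_9 = 78381; g_{10} = 328703.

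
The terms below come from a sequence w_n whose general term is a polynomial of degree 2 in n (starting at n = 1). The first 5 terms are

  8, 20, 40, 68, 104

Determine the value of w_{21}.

1768

1st diffs: 12, 20, 28, 36.
2nd diffs: 8, 8, 8 (constant).
So w_n = 4n^2 + 4.
Evaluating at n = 21 gives w_{21} = 1768.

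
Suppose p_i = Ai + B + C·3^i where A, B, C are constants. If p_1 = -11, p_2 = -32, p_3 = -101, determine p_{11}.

Write the equations: A + B + 3C = -11; 2A + B + 9C = -32; 3A + B + 27C = -101.
Subtracting the first from the second: A + 6C = -21.
Subtracting the second from the third: A + 18C = -69.
Solving: C = -4, A = 3, then B = -2.
Hence p_{11} = 3·11 + (-2) + (-4)·177147 = -708557.

-708557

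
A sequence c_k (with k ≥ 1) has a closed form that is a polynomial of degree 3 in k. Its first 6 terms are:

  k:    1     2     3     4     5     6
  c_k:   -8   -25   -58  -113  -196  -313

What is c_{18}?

-6553

1st diffs: -17, -33, -55, -83, -117.
2nd diffs: -16, -22, -28, -34.
3rd diffs: -6, -6, -6 (constant).
Newton forward-difference form: c_k = -8 + (-17)·C(k-1,1) + (-16)·C(k-1,2) + (-6)·C(k-1,3).
At k = 18: k-1 = 17, so c_{18} = -8 - 289 - 2176 - 4080 = -6553.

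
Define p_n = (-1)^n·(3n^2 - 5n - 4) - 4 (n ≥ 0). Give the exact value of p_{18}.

(-1)^18 = 1; 3n^2 - 5n - 4 at n=18 is 878; so p_{18} = 874.

874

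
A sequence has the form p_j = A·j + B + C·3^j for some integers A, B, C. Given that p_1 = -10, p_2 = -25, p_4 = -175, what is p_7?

-4396

At j = 1, 2, 4: A + B + 3C = -10; 2A + B + 9C = -25; 4A + B + 81C = -175.
Subtracting the first from the second: A + 6C = -15.
Subtracting the second from the third: 2A + 72C = -150.
Solving: C = -2, A = -3, then B = -1.
Hence p_7 = -3·7 + (-1) + (-2)·2187 = -4396.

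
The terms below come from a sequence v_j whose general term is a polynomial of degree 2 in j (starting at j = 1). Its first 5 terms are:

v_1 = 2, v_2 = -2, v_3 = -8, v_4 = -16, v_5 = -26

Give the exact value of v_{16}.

-268

1st diffs: -4, -6, -8, -10.
2nd diffs: -2, -2, -2 (constant).
So v_j = -j^2 - j + 4.
Evaluating at j = 16 gives v_{16} = -268.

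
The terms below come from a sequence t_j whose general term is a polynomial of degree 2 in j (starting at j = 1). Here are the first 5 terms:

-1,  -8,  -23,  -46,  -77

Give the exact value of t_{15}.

1st diffs: -7, -15, -23, -31.
2nd diffs: -8, -8, -8 (constant).
Newton forward-difference form: t_j = -1 + (-7)·C(j-1,1) + (-8)·C(j-1,2).
At j = 15: j-1 = 14, so t_{15} = -1 - 98 - 728 = -827.

-827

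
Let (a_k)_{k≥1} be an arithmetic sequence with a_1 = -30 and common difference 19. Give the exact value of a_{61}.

1110

a_k = -30 + (k - 1)·19.
a_{61} = -30 + 60·19 = 1110.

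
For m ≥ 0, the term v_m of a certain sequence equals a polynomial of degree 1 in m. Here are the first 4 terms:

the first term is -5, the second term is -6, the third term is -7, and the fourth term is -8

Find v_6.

1st diffs: -1, -1, -1 (constant).
So v_m = -m - 5.
Evaluating at m = 6 gives v_6 = -11.

-11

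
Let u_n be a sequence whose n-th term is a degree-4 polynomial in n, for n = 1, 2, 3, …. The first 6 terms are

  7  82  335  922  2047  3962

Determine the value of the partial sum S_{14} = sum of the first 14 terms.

323967

1st diffs: 75, 253, 587, 1125, 1915.
2nd diffs: 178, 334, 538, 790.
3rd diffs: 156, 204, 252.
4th diffs: 48, 48 (constant).
Newton forward-difference form: u_n = 7 + 75·C(n-1,1) + 178·C(n-1,2) + 156·C(n-1,3) + 48·C(n-1,4).
Continuing: …, 6967, 11410, 17687, 26242, …, u_{14} = 93802.
Summing n = 1..14 (14 terms) gives 323967.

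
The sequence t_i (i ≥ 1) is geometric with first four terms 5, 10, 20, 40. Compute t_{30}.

2684354560

Common ratio r = 2.
t_i = 5·2^(i-1).
t_{30} = 5·2^29 = 2684354560.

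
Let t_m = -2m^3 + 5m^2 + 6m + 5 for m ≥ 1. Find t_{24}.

-24619

t_{24} = -2·24^3 + 5·24^2 + 6·24 + 5 = -24619.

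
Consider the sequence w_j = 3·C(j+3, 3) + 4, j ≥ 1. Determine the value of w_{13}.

1684

C(16, 3) = 560, so w_{13} = 1684.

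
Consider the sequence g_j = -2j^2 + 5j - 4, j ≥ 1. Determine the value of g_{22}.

-862

g_{22} = -2·22^2 + 5·22 - 4 = -862.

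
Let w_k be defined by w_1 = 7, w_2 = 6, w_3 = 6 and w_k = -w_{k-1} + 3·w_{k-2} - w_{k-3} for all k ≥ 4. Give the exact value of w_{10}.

Step forward from the initial values:
w_4 = 5;  w_5 = 7;  w_6 = 2;  w_7 = 14;  w_8 = -15;  w_9 = 55;  w_{10} = -114.

-114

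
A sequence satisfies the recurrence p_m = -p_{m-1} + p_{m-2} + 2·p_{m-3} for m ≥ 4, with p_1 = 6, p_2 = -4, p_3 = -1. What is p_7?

Applying the relation repeatedly:
p_4 = 9;  p_5 = -18;  p_6 = 25;  p_7 = -25.

-25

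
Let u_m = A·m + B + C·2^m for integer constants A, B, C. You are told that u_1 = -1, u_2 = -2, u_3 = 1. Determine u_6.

At m = 1, 2, 3: A + B + 2C = -1; 2A + B + 4C = -2; 3A + B + 8C = 1.
Subtracting the first from the second: A + 2C = -1.
Subtracting the second from the third: A + 4C = 3.
Solving: C = 2, A = -5, then B = 0.
Therefore u_6 = -30 + 0 + 2·64 = 98.

98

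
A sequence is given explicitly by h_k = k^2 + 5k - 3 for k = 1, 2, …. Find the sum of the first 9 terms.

483

Over k = 1..9: Σk = 45, Σk² = 285.
Total = (1)·285 + (5)·45 + (-3)·9 = 483.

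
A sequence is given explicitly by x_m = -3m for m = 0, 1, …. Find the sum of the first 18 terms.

Over m = 0..17: Σm = 153.
Total = (-3)·153 = -459.

-459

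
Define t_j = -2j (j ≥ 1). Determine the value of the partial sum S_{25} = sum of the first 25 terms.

Over j = 1..25: Σj = 325.
Total = (-2)·325 = -650.

-650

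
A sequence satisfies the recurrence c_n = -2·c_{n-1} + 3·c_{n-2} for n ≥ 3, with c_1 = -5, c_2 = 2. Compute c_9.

Compute successive terms:
c_3 = -19, c_4 = 44, c_5 = -145, c_6 = 422, c_7 = -1279, c_8 = 3824, c_9 = -11485.
(Characteristic roots are 1 and -3.)

-11485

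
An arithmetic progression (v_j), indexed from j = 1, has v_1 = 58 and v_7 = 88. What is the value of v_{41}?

Common difference d = (88 - 58) / (7 - 1) = 5.
v_j = 58 + (j - 1)·5.
v_{41} = 58 + 40·5 = 258.

258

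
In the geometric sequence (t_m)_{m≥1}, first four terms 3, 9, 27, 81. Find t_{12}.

Common ratio r = 3.
t_m = 3·3^(m-1).
t_{12} = 3·3^11 = 531441.

531441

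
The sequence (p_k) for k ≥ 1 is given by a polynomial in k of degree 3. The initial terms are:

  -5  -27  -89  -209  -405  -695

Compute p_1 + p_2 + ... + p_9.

-6465

1st diffs: -22, -62, -120, -196, -290.
2nd diffs: -40, -58, -76, -94.
3rd diffs: -18, -18, -18 (constant).
Newton forward-difference form: p_k = -5 + (-22)·C(k-1,1) + (-40)·C(k-1,2) + (-18)·C(k-1,3).
Continuing: -1097, -1629, -2309.
Summing k = 1..9 (9 terms) gives -6465.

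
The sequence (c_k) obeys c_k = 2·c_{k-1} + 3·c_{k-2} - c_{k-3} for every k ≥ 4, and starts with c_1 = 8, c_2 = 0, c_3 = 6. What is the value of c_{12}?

c_4 = 4, c_5 = 26, c_6 = 58, c_7 = 190, c_8 = 528, c_9 = 1568, c_{10} = 4530, c_{11} = 13236, c_{12} = 38494.

38494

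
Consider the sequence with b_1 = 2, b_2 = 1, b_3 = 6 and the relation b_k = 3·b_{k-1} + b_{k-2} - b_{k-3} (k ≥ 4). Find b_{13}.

635140

b_4 = 17  b_5 = 56  b_6 = 179  b_7 = 576  b_8 = 1851  b_9 = 5950  b_{10} = 19125  b_{11} = 61474  b_{12} = 197597  b_{13} = 635140.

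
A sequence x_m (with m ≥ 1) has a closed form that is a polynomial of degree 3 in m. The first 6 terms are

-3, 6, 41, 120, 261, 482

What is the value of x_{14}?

7290

1st diffs: 9, 35, 79, 141, 221.
2nd diffs: 26, 44, 62, 80.
3rd diffs: 18, 18, 18 (constant).
So x_m = 3m^3 - 5m^2 + 3m - 4.
Evaluating at m = 14 gives x_{14} = 7290.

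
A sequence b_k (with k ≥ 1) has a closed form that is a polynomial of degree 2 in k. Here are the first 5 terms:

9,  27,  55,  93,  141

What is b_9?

433

1st diffs: 18, 28, 38, 48.
2nd diffs: 10, 10, 10 (constant).
Newton forward-difference form: b_k = 9 + 18·C(k-1,1) + 10·C(k-1,2).
At k = 9: k-1 = 8, so b_9 = 9 + 144 + 280 = 433.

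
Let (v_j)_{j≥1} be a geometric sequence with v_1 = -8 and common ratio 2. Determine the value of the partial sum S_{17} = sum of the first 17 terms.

-1048568

v_j = (-8)·2^(j-1).
S = (-8)·(2^17 - 1)/(2 - 1) = (-8)·(131072 - 1)/(1) = -1048568.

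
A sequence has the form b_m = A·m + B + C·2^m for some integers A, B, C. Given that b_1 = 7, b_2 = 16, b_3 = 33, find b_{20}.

Write the equations: A + B + 2C = 7; 2A + B + 4C = 16; 3A + B + 8C = 33.
Subtracting the first from the second: A + 2C = 9.
Subtracting the second from the third: A + 4C = 17.
Solving: C = 4, A = 1, then B = -2.
Therefore b_{20} = 20 + (-2) + 4·1048576 = 4194322.

4194322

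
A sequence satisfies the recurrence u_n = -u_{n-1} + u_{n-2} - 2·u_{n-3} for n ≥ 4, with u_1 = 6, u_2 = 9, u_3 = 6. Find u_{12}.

-882

Compute successive terms:
u_4 = -9, u_5 = -3, u_6 = -18, u_7 = 33, u_8 = -45, u_9 = 114, u_{10} = -225, u_{11} = 429, u_{12} = -882.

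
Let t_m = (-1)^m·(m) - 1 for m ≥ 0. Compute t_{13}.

-14

(-1)^13 = -1; m at m=13 is 13; so t_{13} = -14.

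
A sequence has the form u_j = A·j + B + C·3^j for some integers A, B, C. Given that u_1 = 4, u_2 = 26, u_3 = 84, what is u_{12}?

1594362

Plug in j = 1, 2, 3: A + B + 3C = 4; 2A + B + 9C = 26; 3A + B + 27C = 84.
Subtracting the first from the second: A + 6C = 22.
Subtracting the second from the third: A + 18C = 58.
Solving: C = 3, A = 4, then B = -9.
So u_j = 4·j + (-9) + 3·3^j; at j=12 this is 1594362.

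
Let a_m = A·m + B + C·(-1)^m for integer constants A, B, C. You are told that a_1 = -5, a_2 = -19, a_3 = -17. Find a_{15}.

-89

At m = 1, 2, 3: A + B - C = -5; 2A + B + C = -19; 3A + B - C = -17.
Subtracting the first from the second: A + 2C = -14.
Subtracting the second from the third: A - 2C = 2.
Solving: C = -4, A = -6, then B = -3.
Hence a_{15} = -6·15 + (-3) + (-4)·(-1) = -89.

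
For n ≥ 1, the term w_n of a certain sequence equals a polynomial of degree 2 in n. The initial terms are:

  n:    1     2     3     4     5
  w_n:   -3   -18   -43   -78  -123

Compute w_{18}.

1st diffs: -15, -25, -35, -45.
2nd diffs: -10, -10, -10 (constant).
So w_n = -5n^2 + 2.
Evaluating at n = 18 gives w_{18} = -1618.

-1618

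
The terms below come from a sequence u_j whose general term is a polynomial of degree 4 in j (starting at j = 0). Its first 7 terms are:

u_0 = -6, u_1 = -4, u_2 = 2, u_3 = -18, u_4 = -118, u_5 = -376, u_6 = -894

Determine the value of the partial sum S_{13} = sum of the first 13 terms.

-51116

1st diffs: 2, 6, -20, -100, -258, -518.
2nd diffs: 4, -26, -80, -158, -260.
3rd diffs: -30, -54, -78, -102.
4th diffs: -24, -24, -24 (constant).
Newton forward-difference form: u_j = -6 + 2·C(j,1) + 4·C(j,2) + (-30)·C(j,3) + (-24)·C(j,4).
Continuing: …, -1798, -3238, -5388, -8446, …, u_{12} = -18198.
Summing j = 0..12 (13 terms) gives -51116.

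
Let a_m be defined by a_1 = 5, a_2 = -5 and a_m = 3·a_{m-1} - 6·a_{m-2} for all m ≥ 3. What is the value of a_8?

Iterate the recurrence:
a_3 = -45; a_4 = -105; a_5 = -45; a_6 = 495; a_7 = 1755; a_8 = 2295.

2295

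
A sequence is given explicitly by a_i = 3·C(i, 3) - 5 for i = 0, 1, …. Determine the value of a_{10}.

C(10, 3) = 120, so a_{10} = 355.

355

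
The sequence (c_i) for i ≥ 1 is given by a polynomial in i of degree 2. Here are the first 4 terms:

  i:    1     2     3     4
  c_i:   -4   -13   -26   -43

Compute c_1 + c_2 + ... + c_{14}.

-2331

1st diffs: -9, -13, -17.
2nd diffs: -4, -4 (constant).
Newton forward-difference form: c_i = -4 + (-9)·C(i-1,1) + (-4)·C(i-1,2).
Continuing: …, -64, -89, -118, -151, …, c_{14} = -433.
Summing i = 1..14 (14 terms) gives -2331.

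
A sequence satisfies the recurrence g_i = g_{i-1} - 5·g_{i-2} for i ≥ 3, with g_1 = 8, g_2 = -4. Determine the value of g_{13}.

-89144

g_3 = -44; g_4 = -24; g_5 = 196; …; g_{10} = 12296; g_{11} = 6916; g_{12} = -54564; g_{13} = -89144.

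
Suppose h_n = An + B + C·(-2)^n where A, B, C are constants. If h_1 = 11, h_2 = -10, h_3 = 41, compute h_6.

Plug in n = 1, 2, 3: A + B - 2C = 11; 2A + B + 4C = -10; 3A + B - 8C = 41.
Subtracting the first from the second: A + 6C = -21.
Subtracting the second from the third: A - 12C = 51.
Solving: C = -4, A = 3, then B = 0.
So h_n = 3·n + 0 + (-4)·(-2)^n; at n=6 this is -238.

-238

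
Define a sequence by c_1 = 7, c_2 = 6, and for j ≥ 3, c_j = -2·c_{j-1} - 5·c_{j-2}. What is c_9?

Applying the relation repeatedly:
c_3 = -47, c_4 = 64, c_5 = 107, c_6 = -534, c_7 = 533, c_8 = 1604, c_9 = -5873.

-5873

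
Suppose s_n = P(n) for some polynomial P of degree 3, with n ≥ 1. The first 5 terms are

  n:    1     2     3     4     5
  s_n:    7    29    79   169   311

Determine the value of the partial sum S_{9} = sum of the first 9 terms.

1st diffs: 22, 50, 90, 142.
2nd diffs: 28, 40, 52.
3rd diffs: 12, 12 (constant).
Newton forward-difference form: s_n = 7 + 22·C(n-1,1) + 28·C(n-1,2) + 12·C(n-1,3).
Continuing: 517, 799, 1169, 1639.
Summing n = 1..9 (9 terms) gives 4719.

4719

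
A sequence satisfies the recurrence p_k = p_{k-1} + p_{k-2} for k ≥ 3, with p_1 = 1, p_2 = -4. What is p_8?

Applying the relation repeatedly:
p_3 = -3;  p_4 = -7;  p_5 = -10;  p_6 = -17;  p_7 = -27;  p_8 = -44.

-44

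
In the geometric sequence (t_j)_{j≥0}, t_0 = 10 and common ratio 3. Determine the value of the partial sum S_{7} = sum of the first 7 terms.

10930

t_j = 10·3^(j-0).
S = 10·(3^7 - 1)/(3 - 1) = 10·(2187 - 1)/(2) = 10930.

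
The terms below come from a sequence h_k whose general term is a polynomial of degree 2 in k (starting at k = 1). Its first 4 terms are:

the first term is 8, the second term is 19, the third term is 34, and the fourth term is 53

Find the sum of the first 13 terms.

1st diffs: 11, 15, 19.
2nd diffs: 4, 4 (constant).
Newton forward-difference form: h_k = 8 + 11·C(k-1,1) + 4·C(k-1,2).
Continuing: …, 76, 103, 134, 169, …, h_{13} = 404.
Summing k = 1..13 (13 terms) gives 2106.

2106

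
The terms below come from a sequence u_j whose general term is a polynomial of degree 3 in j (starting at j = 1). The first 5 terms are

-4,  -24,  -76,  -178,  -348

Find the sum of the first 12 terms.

-17318

1st diffs: -20, -52, -102, -170.
2nd diffs: -32, -50, -68.
3rd diffs: -18, -18 (constant).
Newton forward-difference form: u_j = -4 + (-20)·C(j-1,1) + (-32)·C(j-1,2) + (-18)·C(j-1,3).
Continuing: …, -604, -964, -1446, -2068, …, u_{12} = -4954.
Summing j = 1..12 (12 terms) gives -17318.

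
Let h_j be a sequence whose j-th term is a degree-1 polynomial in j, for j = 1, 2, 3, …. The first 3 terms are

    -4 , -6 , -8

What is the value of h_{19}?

1st diffs: -2, -2 (constant).
So h_j = -2j - 2.
Evaluating at j = 19 gives h_{19} = -40.

-40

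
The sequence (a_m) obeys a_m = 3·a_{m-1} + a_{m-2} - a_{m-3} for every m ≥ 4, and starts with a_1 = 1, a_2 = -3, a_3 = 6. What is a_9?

Compute successive terms:
a_4 = 14;  a_5 = 51;  a_6 = 161;  a_7 = 520;  a_8 = 1670;  a_9 = 5369.

5369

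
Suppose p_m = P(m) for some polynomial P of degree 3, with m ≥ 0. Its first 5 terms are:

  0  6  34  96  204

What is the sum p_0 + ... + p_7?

1st diffs: 6, 28, 62, 108.
2nd diffs: 22, 34, 46.
3rd diffs: 12, 12 (constant).
Newton forward-difference form: p_m = 6·C(m,1) + 22·C(m,2) + 12·C(m,3).
Continuing: 370, 606, 924.
Summing m = 0..7 (8 terms) gives 2240.

2240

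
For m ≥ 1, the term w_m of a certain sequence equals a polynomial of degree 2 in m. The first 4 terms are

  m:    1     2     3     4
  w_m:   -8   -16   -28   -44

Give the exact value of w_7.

-116

1st diffs: -8, -12, -16.
2nd diffs: -4, -4 (constant).
Newton forward-difference form: w_m = -8 + (-8)·C(m-1,1) + (-4)·C(m-1,2).
At m = 7: m-1 = 6, so w_7 = -8 - 48 - 60 = -116.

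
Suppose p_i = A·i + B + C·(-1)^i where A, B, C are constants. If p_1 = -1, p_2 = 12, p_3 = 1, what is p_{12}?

22

Write the equations: A + B - C = -1; 2A + B + C = 12; 3A + B - C = 1.
Subtracting the first from the second: A + 2C = 13.
Subtracting the second from the third: A - 2C = -11.
Solving: C = 6, A = 1, then B = 4.
Hence p_{12} = 1·12 + 4 + 6·1 = 22.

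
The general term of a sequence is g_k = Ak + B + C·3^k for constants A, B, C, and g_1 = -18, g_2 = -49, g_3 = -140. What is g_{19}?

-5811307356

The three given values yield: A + B + 3C = -18; 2A + B + 9C = -49; 3A + B + 27C = -140.
Subtracting the first from the second: A + 6C = -31.
Subtracting the second from the third: A + 18C = -91.
Solving: C = -5, A = -1, then B = -2.
Therefore g_{19} = -19 + (-2) + (-5)·1162261467 = -5811307356.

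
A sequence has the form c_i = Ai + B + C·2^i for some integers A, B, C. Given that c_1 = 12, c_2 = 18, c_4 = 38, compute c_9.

Write the equations: A + B + 2C = 12; 2A + B + 4C = 18; 4A + B + 16C = 38.
Subtracting the first from the second: A + 2C = 6.
Subtracting the second from the third: 2A + 12C = 20.
Solving: C = 1, A = 4, then B = 6.
Hence c_9 = 4·9 + 6 + 1·512 = 554.

554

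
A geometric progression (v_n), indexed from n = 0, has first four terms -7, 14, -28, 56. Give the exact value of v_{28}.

Common ratio r = -2.
v_n = (-7)·(-2)^(n-0).
v_{28} = (-7)·(-2)^28 = -1879048192.

-1879048192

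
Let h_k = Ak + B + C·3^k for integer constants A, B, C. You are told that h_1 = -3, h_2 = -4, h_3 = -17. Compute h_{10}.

-59004

At k = 1, 2, 3: A + B + 3C = -3; 2A + B + 9C = -4; 3A + B + 27C = -17.
Subtracting the first from the second: A + 6C = -1.
Subtracting the second from the third: A + 18C = -13.
Solving: C = -1, A = 5, then B = -5.
So h_k = 5·k + (-5) + (-1)·3^k; at k=10 this is -59004.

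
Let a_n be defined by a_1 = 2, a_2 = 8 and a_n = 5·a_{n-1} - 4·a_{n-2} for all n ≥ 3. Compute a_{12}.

8388608

Step forward from the initial values:
a_3 = 32  a_4 = 128  a_5 = 512  a_6 = 2048  a_7 = 8192  a_8 = 32768  a_9 = 131072  a_{10} = 524288  a_{11} = 2097152  a_{12} = 8388608.
(Characteristic roots are 4 and 1.)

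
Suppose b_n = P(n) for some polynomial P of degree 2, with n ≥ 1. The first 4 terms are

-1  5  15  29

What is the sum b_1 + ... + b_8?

1st diffs: 6, 10, 14.
2nd diffs: 4, 4 (constant).
Newton forward-difference form: b_n = -1 + 6·C(n-1,1) + 4·C(n-1,2).
Continuing: 47, 69, 95, 125.
Summing n = 1..8 (8 terms) gives 384.

384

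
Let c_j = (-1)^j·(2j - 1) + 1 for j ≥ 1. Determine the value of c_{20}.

40

(-1)^20 = 1; 2j - 1 at j=20 is 39; so c_{20} = 40.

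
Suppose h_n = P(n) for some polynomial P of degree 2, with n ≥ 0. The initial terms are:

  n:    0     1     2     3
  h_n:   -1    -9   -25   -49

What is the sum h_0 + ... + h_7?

1st diffs: -8, -16, -24.
2nd diffs: -8, -8 (constant).
Newton forward-difference form: h_n = -1 + (-8)·C(n,1) + (-8)·C(n,2).
Continuing: -81, -121, -169, -225.
Summing n = 0..7 (8 terms) gives -680.

-680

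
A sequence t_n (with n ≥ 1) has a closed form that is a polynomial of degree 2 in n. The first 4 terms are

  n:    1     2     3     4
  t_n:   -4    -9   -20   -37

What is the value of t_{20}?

-1125

1st diffs: -5, -11, -17.
2nd diffs: -6, -6 (constant).
Newton forward-difference form: t_n = -4 + (-5)·C(n-1,1) + (-6)·C(n-1,2).
At n = 20: n-1 = 19, so t_{20} = -4 - 95 - 1026 = -1125.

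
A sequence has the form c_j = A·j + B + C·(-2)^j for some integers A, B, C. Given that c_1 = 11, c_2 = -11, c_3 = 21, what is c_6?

-207

Write the equations: A + B - 2C = 11; 2A + B + 4C = -11; 3A + B - 8C = 21.
Subtracting the first from the second: A + 6C = -22.
Subtracting the second from the third: A - 12C = 32.
Solving: C = -3, A = -4, then B = 9.
Therefore c_6 = -24 + 9 + (-3)·64 = -207.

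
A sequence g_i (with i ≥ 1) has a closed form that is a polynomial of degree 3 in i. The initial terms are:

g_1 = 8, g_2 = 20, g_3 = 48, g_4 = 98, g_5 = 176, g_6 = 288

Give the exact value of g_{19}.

7568

1st diffs: 12, 28, 50, 78, 112.
2nd diffs: 16, 22, 28, 34.
3rd diffs: 6, 6, 6 (constant).
Newton forward-difference form: g_i = 8 + 12·C(i-1,1) + 16·C(i-1,2) + 6·C(i-1,3).
At i = 19: i-1 = 18, so g_{19} = 8 + 216 + 2448 + 4896 = 7568.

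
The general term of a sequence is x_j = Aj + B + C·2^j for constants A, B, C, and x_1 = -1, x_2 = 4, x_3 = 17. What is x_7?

485

Plug in j = 1, 2, 3: A + B + 2C = -1; 2A + B + 4C = 4; 3A + B + 8C = 17.
Subtracting the first from the second: A + 2C = 5.
Subtracting the second from the third: A + 4C = 13.
Solving: C = 4, A = -3, then B = -6.
So x_j = -3·j + (-6) + 4·2^j; at j=7 this is 485.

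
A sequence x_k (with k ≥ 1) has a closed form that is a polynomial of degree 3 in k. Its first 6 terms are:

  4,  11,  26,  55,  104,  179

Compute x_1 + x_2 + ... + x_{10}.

2575

1st diffs: 7, 15, 29, 49, 75.
2nd diffs: 8, 14, 20, 26.
3rd diffs: 6, 6, 6 (constant).
So x_k = k^3 - 2k^2 + 6k - 1.
Continuing: 286, 431, 620, 859.
Summing k = 1..10 (10 terms) gives 2575.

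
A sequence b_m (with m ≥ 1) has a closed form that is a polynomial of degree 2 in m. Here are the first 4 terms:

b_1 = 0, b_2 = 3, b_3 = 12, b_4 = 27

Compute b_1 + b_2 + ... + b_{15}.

3045

1st diffs: 3, 9, 15.
2nd diffs: 6, 6 (constant).
So b_m = 3m^2 - 6m + 3.
Continuing: …, 48, 75, 108, 147, …, b_{15} = 588.
Summing m = 1..15 (15 terms) gives 3045.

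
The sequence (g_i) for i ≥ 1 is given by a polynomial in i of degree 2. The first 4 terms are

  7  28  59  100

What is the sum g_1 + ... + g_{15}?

1st diffs: 21, 31, 41.
2nd diffs: 10, 10 (constant).
So g_i = 5i^2 + 6i - 4.
Continuing: …, 151, 212, 283, 364, …, g_{15} = 1211.
Summing i = 1..15 (15 terms) gives 6860.

6860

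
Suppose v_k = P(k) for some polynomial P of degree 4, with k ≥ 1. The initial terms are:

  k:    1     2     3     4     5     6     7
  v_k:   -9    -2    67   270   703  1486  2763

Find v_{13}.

31887

1st diffs: 7, 69, 203, 433, 783, 1277.
2nd diffs: 62, 134, 230, 350, 494.
3rd diffs: 72, 96, 120, 144.
4th diffs: 24, 24, 24 (constant).
Newton forward-difference form: v_k = -9 + 7·C(k-1,1) + 62·C(k-1,2) + 72·C(k-1,3) + 24·C(k-1,4).
At k = 13: k-1 = 12, so v_{13} = -9 + 84 + 4092 + 15840 + 11880 = 31887.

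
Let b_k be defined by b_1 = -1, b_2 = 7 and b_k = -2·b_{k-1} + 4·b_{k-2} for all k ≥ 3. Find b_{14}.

7860224

Step forward from the initial values:
b_3 = -18  b_4 = 64  b_5 = -200  …  b_{11} = -231936  b_{12} = 750592  b_{13} = -2428928  b_{14} = 7860224.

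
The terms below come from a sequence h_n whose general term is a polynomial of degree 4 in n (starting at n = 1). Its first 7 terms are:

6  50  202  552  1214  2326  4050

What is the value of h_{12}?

1st diffs: 44, 152, 350, 662, 1112, 1724.
2nd diffs: 108, 198, 312, 450, 612.
3rd diffs: 90, 114, 138, 162.
4th diffs: 24, 24, 24 (constant).
So h_n = n^4 + 5n^3 - n^2 - 3n + 4.
Evaluating at n = 12 gives h_{12} = 29200.

29200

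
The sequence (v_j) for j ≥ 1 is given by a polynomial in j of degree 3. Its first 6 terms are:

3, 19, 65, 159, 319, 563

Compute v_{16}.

11583

1st diffs: 16, 46, 94, 160, 244.
2nd diffs: 30, 48, 66, 84.
3rd diffs: 18, 18, 18 (constant).
So v_j = 3j^3 - 3j^2 + 4j - 1.
Evaluating at j = 16 gives v_{16} = 11583.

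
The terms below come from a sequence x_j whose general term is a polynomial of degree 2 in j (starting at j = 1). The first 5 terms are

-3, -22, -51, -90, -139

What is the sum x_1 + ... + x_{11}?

-2728

1st diffs: -19, -29, -39, -49.
2nd diffs: -10, -10, -10 (constant).
So x_j = -5j^2 - 4j + 6.
Continuing: …, -198, -267, -346, -435, …, x_{11} = -643.
Summing j = 1..11 (11 terms) gives -2728.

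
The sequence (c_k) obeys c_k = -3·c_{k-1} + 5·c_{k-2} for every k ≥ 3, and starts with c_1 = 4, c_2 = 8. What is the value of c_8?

13672

Compute successive terms:
c_3 = -4  c_4 = 52  c_5 = -176  c_6 = 788  c_7 = -3244  c_8 = 13672.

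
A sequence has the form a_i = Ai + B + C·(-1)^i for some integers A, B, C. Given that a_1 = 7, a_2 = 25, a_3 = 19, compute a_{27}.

163

Write the equations: A + B - C = 7; 2A + B + C = 25; 3A + B - C = 19.
Subtracting the first from the second: A + 2C = 18.
Subtracting the second from the third: A - 2C = -6.
Solving: C = 6, A = 6, then B = 7.
Hence a_{27} = 6·27 + 7 + 6·(-1) = 163.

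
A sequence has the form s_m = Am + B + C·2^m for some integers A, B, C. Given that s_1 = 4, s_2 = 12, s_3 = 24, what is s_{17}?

262208

The three given values yield: A + B + 2C = 4; 2A + B + 4C = 12; 3A + B + 8C = 24.
Subtracting the first from the second: A + 2C = 8.
Subtracting the second from the third: A + 4C = 12.
Solving: C = 2, A = 4, then B = -4.
So s_m = 4·m + (-4) + 2·2^m; at m=17 this is 262208.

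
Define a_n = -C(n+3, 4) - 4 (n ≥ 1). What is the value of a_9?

C(12, 4) = 495, so a_9 = -499.

-499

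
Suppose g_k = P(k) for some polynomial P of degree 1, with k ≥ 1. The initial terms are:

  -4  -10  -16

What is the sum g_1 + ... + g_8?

1st diffs: -6, -6 (constant).
So g_k = -6k + 2.
Continuing: …, -22, -28, -34, -40, …, g_8 = -46.
Summing k = 1..8 (8 terms) gives -200.

-200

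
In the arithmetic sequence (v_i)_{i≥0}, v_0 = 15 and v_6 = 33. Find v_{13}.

Common difference d = (33 - 15) / (6 - 0) = 3.
v_i = 15 + (i - 0)·3.
v_{13} = 15 + 13·3 = 54.

54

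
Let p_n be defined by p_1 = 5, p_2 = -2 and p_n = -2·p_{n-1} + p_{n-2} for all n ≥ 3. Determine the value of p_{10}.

Step forward from the initial values:
p_3 = 9;  p_4 = -20;  p_5 = 49;  p_6 = -118;  p_7 = 285;  p_8 = -688;  p_9 = 1661;  p_{10} = -4010.

-4010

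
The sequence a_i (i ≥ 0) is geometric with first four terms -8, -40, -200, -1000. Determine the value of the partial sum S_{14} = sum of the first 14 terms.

Common ratio r = 5.
a_i = (-8)·5^(i-0).
S = (-8)·(5^14 - 1)/(5 - 1) = (-8)·(6103515625 - 1)/(4) = -12207031248.

-12207031248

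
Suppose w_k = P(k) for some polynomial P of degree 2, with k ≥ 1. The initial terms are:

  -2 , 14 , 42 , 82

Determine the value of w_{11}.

698

1st diffs: 16, 28, 40.
2nd diffs: 12, 12 (constant).
So w_k = 6k^2 - 2k - 6.
Evaluating at k = 11 gives w_{11} = 698.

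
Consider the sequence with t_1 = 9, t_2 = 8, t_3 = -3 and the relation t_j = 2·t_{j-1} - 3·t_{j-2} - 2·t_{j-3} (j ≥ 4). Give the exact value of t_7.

Iterate the recurrence:
t_4 = -48, t_5 = -103, t_6 = -56, t_7 = 293.

293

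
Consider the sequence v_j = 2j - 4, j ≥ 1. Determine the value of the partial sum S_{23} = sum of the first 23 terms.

Over j = 1..23: Σj = 276.
Total = (2)·276 + (-4)·23 = 460.

460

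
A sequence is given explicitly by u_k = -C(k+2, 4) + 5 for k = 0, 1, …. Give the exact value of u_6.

C(8, 4) = 70, so u_6 = -65.

-65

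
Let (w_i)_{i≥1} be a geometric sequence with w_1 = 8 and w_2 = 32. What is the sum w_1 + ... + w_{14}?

715827880

Common ratio r = 4.
w_i = 8·4^(i-1).
S = 8·(4^14 - 1)/(4 - 1) = 8·(268435456 - 1)/(3) = 715827880.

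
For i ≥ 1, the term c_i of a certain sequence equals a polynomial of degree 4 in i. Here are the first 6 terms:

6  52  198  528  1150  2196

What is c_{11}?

1st diffs: 46, 146, 330, 622, 1046.
2nd diffs: 100, 184, 292, 424.
3rd diffs: 84, 108, 132.
4th diffs: 24, 24 (constant).
So c_i = i^4 + 4i^3 + i^2.
Evaluating at i = 11 gives c_{11} = 20086.

20086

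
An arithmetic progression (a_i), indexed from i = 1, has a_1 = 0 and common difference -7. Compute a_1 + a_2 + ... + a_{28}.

a_i = 0 + (i - 1)·(-7).
a_{28} = -189; S = 28·(0 + (-189))/2 = -2646.

-2646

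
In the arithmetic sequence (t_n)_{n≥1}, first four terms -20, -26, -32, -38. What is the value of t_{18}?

Common difference d = -6.
t_n = -20 + (n - 1)·(-6).
t_{18} = -20 + 17·(-6) = -122.

-122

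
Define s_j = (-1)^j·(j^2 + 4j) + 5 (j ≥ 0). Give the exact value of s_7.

-72

(-1)^7 = -1; j^2 + 4j at j=7 is 77; so s_7 = -72.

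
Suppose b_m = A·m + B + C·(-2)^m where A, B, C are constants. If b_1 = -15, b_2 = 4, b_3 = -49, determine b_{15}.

The three given values yield: A + B - 2C = -15; 2A + B + 4C = 4; 3A + B - 8C = -49.
Subtracting the first from the second: A + 6C = 19.
Subtracting the second from the third: A - 12C = -53.
Solving: C = 4, A = -5, then B = -2.
Hence b_{15} = -5·15 + (-2) + 4·(-32768) = -131149.

-131149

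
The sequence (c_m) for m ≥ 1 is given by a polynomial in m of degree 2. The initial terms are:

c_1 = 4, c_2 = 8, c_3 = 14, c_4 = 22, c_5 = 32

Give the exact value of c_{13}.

1st diffs: 4, 6, 8, 10.
2nd diffs: 2, 2, 2 (constant).
Newton forward-difference form: c_m = 4 + 4·C(m-1,1) + 2·C(m-1,2).
At m = 13: m-1 = 12, so c_{13} = 4 + 48 + 132 = 184.

184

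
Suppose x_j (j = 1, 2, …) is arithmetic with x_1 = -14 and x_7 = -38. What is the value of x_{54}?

-226

Common difference d = (-38 - (-14)) / (7 - 1) = -4.
x_j = -14 + (j - 1)·(-4).
x_{54} = -14 + 53·(-4) = -226.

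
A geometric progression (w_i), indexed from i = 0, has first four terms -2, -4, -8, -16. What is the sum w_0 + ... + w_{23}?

Common ratio r = 2.
w_i = (-2)·2^(i-0).
S = (-2)·(2^24 - 1)/(2 - 1) = (-2)·(16777216 - 1)/(1) = -33554430.

-33554430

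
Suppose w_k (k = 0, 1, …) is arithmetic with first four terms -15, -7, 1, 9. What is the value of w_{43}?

329

Common difference d = 8.
w_k = -15 + (k - 0)·8.
w_{43} = -15 + 43·8 = 329.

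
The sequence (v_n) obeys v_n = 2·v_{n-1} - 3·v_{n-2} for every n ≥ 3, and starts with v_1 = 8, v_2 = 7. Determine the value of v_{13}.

3092

Compute successive terms:
v_3 = -10  v_4 = -41  v_5 = -52  …  v_{10} = -833  v_{11} = -1906  v_{12} = -1313  v_{13} = 3092.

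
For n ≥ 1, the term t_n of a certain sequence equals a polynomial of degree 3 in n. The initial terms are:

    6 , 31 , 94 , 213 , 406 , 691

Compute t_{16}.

12561

1st diffs: 25, 63, 119, 193, 285.
2nd diffs: 38, 56, 74, 92.
3rd diffs: 18, 18, 18 (constant).
Newton forward-difference form: t_n = 6 + 25·C(n-1,1) + 38·C(n-1,2) + 18·C(n-1,3).
At n = 16: n-1 = 15, so t_{16} = 6 + 375 + 3990 + 8190 = 12561.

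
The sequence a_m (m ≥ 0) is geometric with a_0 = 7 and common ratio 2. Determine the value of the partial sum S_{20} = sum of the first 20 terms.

a_m = 7·2^(m-0).
S = 7·(2^20 - 1)/(2 - 1) = 7·(1048576 - 1)/(1) = 7340025.

7340025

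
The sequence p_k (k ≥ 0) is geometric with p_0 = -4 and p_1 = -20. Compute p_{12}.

Common ratio r = 5.
p_k = (-4)·5^(k-0).
p_{12} = (-4)·5^12 = -976562500.

-976562500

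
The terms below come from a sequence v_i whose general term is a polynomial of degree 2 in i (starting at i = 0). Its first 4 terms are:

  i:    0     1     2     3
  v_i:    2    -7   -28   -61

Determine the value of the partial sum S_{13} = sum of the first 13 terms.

1st diffs: -9, -21, -33.
2nd diffs: -12, -12 (constant).
Newton forward-difference form: v_i = 2 + (-9)·C(i,1) + (-12)·C(i,2).
Continuing: …, -106, -163, -232, -313, …, v_{12} = -898.
Summing i = 0..12 (13 terms) gives -4108.

-4108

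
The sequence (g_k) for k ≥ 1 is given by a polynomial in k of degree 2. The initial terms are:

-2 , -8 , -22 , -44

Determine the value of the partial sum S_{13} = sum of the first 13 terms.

-2782

1st diffs: -6, -14, -22.
2nd diffs: -8, -8 (constant).
So g_k = -4k^2 + 6k - 4.
Continuing: …, -74, -112, -158, -212, …, g_{13} = -602.
Summing k = 1..13 (13 terms) gives -2782.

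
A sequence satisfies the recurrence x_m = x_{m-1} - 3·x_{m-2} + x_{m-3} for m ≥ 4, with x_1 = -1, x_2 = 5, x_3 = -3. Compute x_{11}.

Step forward from the initial values:
x_4 = -19;  x_5 = -5;  x_6 = 49;  x_7 = 45;  x_8 = -107;  x_9 = -193;  x_{10} = 173;  x_{11} = 645.

645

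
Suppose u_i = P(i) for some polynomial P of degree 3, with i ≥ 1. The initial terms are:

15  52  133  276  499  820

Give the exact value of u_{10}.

1st diffs: 37, 81, 143, 223, 321.
2nd diffs: 44, 62, 80, 98.
3rd diffs: 18, 18, 18 (constant).
So u_i = 3i^3 + 4i^2 + 4i + 4.
Evaluating at i = 10 gives u_{10} = 3444.

3444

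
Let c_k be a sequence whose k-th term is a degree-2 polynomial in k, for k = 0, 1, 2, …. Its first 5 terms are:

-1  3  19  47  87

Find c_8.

1st diffs: 4, 16, 28, 40.
2nd diffs: 12, 12, 12 (constant).
Newton forward-difference form: c_k = -1 + 4·C(k,1) + 12·C(k,2).
At k = 8: k = 8, so c_8 = -1 + 32 + 336 = 367.

367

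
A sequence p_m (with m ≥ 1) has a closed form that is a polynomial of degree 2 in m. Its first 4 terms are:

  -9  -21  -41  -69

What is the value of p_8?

-261

1st diffs: -12, -20, -28.
2nd diffs: -8, -8 (constant).
Newton forward-difference form: p_m = -9 + (-12)·C(m-1,1) + (-8)·C(m-1,2).
At m = 8: m-1 = 7, so p_8 = -9 - 84 - 168 = -261.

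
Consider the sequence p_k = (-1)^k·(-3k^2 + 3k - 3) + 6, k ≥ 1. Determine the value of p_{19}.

1035

(-1)^19 = -1; -3k^2 + 3k - 3 at k=19 is -1029; so p_{19} = 1035.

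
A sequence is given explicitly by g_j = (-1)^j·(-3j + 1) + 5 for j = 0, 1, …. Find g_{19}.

61

(-1)^19 = -1; -3j + 1 at j=19 is -56; so g_{19} = 61.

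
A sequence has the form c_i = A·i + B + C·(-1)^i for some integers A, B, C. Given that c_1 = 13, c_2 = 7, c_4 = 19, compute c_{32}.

The three given values yield: A + B - C = 13; 2A + B + C = 7; 4A + B + C = 19.
Subtracting the first from the second: A + 2C = -6.
Subtracting the second from the third: 2A = 12.
Solving: C = -6, A = 6, then B = 1.
Hence c_{32} = 6·32 + 1 + (-6)·1 = 187.

187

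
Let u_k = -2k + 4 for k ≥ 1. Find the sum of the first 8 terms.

-40

Over k = 1..8: Σk = 36.
Total = (-2)·36 + (4)·8 = -40.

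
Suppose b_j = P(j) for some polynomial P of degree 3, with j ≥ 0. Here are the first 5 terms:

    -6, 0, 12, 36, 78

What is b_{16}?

1st diffs: 6, 12, 24, 42.
2nd diffs: 6, 12, 18.
3rd diffs: 6, 6 (constant).
So b_j = j^3 + 5j - 6.
Evaluating at j = 16 gives b_{16} = 4170.

4170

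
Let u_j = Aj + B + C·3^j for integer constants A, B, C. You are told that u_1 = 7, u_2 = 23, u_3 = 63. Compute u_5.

Write the equations: A + B + 3C = 7; 2A + B + 9C = 23; 3A + B + 27C = 63.
Subtracting the first from the second: A + 6C = 16.
Subtracting the second from the third: A + 18C = 40.
Solving: C = 2, A = 4, then B = -3.
Therefore u_5 = 20 + (-3) + 2·243 = 503.

503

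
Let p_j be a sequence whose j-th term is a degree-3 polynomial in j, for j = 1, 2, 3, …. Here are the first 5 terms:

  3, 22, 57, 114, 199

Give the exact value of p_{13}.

1st diffs: 19, 35, 57, 85.
2nd diffs: 16, 22, 28.
3rd diffs: 6, 6 (constant).
Newton forward-difference form: p_j = 3 + 19·C(j-1,1) + 16·C(j-1,2) + 6·C(j-1,3).
At j = 13: j-1 = 12, so p_{13} = 3 + 228 + 1056 + 1320 = 2607.

2607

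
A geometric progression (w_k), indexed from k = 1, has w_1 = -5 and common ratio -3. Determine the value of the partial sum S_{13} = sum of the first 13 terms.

w_k = (-5)·(-3)^(k-1).
S = (-5)·((-3)^13 - 1)/(-3 - 1) = (-5)·(-1594323 - 1)/(-4) = -1992905.

-1992905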